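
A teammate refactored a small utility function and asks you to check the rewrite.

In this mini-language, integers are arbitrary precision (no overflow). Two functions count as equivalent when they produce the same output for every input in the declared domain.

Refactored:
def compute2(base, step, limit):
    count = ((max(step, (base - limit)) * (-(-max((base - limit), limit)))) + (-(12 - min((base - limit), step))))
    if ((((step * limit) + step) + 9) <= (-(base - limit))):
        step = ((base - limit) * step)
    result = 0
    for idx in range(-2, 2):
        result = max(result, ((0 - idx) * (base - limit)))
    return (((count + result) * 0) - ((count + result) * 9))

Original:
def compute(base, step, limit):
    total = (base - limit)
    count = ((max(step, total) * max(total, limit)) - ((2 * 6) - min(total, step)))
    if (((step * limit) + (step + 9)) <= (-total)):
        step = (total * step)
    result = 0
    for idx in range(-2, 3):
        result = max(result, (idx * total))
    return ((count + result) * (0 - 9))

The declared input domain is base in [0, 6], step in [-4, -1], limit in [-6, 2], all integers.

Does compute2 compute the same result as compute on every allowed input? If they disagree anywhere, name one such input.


On input base=0, step=-4, limit=1, compute returns 135 while compute2 returns 144.
verdict: not equivalent; witness: base=0, step=-4, limit=1


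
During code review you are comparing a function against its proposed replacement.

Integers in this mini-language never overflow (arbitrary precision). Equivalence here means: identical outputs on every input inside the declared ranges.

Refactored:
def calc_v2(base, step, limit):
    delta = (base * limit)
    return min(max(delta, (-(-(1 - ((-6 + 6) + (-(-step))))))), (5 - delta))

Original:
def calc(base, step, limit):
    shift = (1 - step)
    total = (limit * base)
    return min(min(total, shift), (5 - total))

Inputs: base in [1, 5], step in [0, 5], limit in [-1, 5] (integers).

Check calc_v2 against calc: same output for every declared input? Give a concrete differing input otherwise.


Run the pair on base=1, step=0, limit=-1.
calc: shift = 1; total = -1; return -1
calc_v2: delta = -1; return 1
-1 vs 1 — the two versions disagree here.
verdict: not equivalent; witness: base=1, step=0, limit=-1


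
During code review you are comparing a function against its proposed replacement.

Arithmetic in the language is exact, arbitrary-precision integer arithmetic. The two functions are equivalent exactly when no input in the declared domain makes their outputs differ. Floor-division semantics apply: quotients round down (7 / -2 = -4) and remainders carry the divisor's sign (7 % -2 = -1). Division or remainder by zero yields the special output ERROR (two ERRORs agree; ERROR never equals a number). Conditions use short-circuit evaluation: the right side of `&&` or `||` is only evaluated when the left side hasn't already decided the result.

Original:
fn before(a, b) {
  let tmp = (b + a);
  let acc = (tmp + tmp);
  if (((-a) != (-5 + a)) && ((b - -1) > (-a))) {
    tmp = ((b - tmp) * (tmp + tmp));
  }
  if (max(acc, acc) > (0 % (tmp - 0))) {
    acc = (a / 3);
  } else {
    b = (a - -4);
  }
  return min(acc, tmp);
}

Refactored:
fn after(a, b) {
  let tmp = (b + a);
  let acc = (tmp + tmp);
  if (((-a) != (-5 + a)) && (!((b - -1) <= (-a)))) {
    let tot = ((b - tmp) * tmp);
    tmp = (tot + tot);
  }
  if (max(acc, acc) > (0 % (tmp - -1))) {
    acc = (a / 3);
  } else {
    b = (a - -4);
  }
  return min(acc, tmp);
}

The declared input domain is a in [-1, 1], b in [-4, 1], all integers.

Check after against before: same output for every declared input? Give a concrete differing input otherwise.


These are not equivalent — on a=-1, b=0 the outputs split (-2 vs ERROR).
before: tmp := -1 | acc := -2 | (((-a) != (-5 + a)) && ((b - -1) > (-a))): false | (max(acc, acc) > (0 % (tmp - 0))): false | b := 3 | result -2
after: tmp := -1 | acc := -2 | (((-a) != (-5 + a)) && (!((b - -1) <= (-a)))): false | divide-by-zero, output ERROR
verdict: not equivalent; witness: a=-1, b=0


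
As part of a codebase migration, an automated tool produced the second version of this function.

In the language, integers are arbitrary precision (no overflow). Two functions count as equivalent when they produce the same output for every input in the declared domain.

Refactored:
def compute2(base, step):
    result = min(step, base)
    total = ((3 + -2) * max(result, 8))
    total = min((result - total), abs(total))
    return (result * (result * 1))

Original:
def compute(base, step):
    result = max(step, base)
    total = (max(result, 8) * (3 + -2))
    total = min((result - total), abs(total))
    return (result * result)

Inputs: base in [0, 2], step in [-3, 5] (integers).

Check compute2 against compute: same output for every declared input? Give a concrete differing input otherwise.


At base=0, step=-3: compute gives 0, compute2 gives 9.
verdict: not equivalent; witness: base=0, step=-3


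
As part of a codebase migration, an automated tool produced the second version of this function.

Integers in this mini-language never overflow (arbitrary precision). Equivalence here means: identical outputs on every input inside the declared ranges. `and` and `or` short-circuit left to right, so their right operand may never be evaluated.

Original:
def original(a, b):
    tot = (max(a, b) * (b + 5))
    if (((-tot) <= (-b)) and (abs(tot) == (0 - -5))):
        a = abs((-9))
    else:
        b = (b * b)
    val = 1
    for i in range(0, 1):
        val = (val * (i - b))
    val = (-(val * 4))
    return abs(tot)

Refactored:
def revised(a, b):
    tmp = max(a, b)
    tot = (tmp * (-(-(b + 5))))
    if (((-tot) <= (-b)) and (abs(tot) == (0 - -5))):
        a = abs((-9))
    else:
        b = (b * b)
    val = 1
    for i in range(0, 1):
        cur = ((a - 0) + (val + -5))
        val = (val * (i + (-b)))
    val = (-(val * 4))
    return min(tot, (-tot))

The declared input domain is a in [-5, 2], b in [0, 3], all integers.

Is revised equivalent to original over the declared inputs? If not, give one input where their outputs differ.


Take a=-5, b=1.
original: tot becomes 6; next (((-tot) <= (-b)) and (abs(tot) == (0 - -5))) evaluates to false; next b becomes 1; next val becomes 1; next at i=0:; next val becomes -1; next val becomes 4; next final value 6
revised: tmp becomes 1; next tot becomes 6; next (((-tot) <= (-b)) and (abs(tot) == (0 - -5))) evaluates to false; next b becomes 1; next val becomes 1; next at i=0:; next cur becomes -9; next val becomes -1; next val becomes 4; next final value -6
6 and -6 differ, so these are not the same function on this domain.
verdict: not equivalent; witness: a=-5, b=1


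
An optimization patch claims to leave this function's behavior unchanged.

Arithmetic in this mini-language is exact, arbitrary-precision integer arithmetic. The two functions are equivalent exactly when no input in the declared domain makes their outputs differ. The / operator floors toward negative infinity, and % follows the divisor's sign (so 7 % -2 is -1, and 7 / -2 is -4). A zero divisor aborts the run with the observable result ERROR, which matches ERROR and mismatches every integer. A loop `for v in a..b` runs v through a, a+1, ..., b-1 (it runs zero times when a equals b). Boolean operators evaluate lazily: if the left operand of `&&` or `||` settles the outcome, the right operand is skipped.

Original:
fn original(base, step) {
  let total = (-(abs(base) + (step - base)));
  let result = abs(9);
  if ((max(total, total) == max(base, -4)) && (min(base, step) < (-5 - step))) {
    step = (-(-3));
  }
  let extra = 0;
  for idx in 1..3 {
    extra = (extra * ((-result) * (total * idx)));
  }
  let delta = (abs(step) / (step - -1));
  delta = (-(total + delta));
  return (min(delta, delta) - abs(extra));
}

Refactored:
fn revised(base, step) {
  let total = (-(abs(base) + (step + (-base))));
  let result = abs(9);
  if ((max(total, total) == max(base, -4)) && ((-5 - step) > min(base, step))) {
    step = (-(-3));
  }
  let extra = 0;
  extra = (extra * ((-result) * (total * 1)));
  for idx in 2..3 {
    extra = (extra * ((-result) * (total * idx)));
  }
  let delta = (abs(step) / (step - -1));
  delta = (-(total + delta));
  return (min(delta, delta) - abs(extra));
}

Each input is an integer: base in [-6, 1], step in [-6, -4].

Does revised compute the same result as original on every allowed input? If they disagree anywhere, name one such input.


Reading the diff, among the changes: statement counts differ; and comparison usage differs; and arithmetic usage differs; and loop structure differs; and constant usage differs.
Spot check at base=0, step=-4 — original: total becomes 4; next result becomes 9; next ((max(total, total) == max(base, -4)) && (min(base, step) < (-5 - step))) evaluates to false; next extra becomes 0; next at idx=1:; next extra becomes 0; next at idx=2:; next extra becomes 0; next delta becomes -2; next delta becomes -2; next final value -2. revised: total becomes 4; next result becomes 9; next ((max(total, total) == max(base, -4)) && ((-5 - step) > min(base, step))) evaluates to false; next extra becomes 0; next extra becomes 0; next at idx=2:; next extra becomes 0; next delta becomes -2; next delta becomes -2; next final value -2. Both give -2.
Across all 24 domain points the two functions coincide.
verdict: equivalent


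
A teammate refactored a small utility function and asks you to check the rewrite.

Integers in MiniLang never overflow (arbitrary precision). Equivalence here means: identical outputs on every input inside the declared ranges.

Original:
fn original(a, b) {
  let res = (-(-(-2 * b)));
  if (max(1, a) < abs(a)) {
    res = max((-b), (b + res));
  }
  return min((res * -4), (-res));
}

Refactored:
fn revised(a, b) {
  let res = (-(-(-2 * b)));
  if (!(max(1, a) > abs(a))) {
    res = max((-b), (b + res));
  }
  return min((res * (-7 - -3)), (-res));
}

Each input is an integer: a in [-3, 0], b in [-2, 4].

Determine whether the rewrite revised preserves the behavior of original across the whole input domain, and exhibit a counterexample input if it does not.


Evaluate both at a=-1, b=-2.
original: res=4, then (max(1, a) < abs(a)) is false, then returns -16
revised: res=4, then (!(max(1, a) > abs(a))) is true, then res=2, then returns -8
-16 and -8 differ, so these are not the same function on this domain.
verdict: not equivalent; witness: a=-1, b=-2


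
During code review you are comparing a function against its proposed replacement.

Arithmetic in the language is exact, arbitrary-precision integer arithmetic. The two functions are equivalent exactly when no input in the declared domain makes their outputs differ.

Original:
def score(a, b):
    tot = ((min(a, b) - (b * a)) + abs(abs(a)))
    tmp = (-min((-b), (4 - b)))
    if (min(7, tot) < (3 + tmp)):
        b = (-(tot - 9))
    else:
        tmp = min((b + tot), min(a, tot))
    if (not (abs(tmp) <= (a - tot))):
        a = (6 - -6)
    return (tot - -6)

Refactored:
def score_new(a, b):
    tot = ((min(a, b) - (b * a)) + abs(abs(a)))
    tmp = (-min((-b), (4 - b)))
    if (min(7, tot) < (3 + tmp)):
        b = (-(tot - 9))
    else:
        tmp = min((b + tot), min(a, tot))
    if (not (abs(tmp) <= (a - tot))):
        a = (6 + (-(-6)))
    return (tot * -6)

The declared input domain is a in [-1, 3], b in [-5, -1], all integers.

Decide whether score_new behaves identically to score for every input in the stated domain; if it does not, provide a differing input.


The rewrite breaks on a=-1, b=-5, where the results are -3 and 54.
score: tot = -9; tmp = -5; (min(7, tot) < (3 + tmp)) -> true; b = 18; (not (abs(tmp) <= (a - tot))) -> false; return -3
score_new: tot = -9; tmp = -5; (min(7, tot) < (3 + tmp)) -> true; b = 18; (not (abs(tmp) <= (a - tot))) -> false; return 54
verdict: not equivalent; witness: a=-1, b=-5


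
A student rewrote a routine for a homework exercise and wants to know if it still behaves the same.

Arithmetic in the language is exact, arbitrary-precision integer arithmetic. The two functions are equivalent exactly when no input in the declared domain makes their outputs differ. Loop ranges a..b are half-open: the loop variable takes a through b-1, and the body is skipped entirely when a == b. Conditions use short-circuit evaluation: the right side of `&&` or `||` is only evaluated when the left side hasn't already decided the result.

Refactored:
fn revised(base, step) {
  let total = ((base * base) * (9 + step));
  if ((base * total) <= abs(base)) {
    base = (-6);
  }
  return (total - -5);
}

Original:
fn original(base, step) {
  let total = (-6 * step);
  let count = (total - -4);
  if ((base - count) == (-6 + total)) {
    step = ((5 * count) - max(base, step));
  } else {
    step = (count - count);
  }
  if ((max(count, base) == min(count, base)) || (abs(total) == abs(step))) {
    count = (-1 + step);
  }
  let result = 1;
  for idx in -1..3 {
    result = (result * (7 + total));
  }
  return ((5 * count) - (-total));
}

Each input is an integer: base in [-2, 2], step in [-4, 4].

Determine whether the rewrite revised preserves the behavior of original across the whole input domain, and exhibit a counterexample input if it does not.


The rewrite breaks on base=-2, step=-4, where the results are 164 and 25.
original: total becomes 24; next count becomes 28; next ((base - count) == (-6 + total)) evaluates to false; next step becomes 0; next ((max(count, base) == min(count, base)) || (abs(total) == abs(step))) evaluates to false; next result becomes 1; next at idx=-1:; next result becomes 31; next at idx=0:; next result becomes 961; next at idx=1:; next result becomes 29791; next at idx=2:; next result becomes 923521; next final value 164
revised: total becomes 20; next ((base * total) <= abs(base)) evaluates to true; next base becomes -6; next final value 25
verdict: not equivalent; witness: base=-2, step=-4


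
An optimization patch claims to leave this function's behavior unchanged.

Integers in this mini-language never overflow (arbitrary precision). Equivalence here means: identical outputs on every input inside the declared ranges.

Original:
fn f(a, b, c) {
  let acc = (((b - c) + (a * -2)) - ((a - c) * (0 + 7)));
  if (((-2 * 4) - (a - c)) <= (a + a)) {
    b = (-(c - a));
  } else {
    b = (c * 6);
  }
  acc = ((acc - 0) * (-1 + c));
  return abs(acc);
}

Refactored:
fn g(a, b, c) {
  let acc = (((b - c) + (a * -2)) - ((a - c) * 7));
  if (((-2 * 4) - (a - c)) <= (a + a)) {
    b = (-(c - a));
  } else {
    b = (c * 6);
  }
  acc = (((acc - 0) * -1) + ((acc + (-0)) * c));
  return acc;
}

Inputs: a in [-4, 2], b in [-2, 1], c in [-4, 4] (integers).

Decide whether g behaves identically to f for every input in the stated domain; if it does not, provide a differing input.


Try a=-4, b=-2, c=-4.
f: acc=10, then (((-2 * 4) - (a - c)) <= (a + a)) is true, then b=0, then acc=-50, then returns 50
g: acc=10, then (((-2 * 4) - (a - c)) <= (a + a)) is true, then b=0, then acc=-50, then returns -50
50 != -50, so the rewrite changes behavior.
verdict: not equivalent; witness: a=-4, b=-2, c=-4


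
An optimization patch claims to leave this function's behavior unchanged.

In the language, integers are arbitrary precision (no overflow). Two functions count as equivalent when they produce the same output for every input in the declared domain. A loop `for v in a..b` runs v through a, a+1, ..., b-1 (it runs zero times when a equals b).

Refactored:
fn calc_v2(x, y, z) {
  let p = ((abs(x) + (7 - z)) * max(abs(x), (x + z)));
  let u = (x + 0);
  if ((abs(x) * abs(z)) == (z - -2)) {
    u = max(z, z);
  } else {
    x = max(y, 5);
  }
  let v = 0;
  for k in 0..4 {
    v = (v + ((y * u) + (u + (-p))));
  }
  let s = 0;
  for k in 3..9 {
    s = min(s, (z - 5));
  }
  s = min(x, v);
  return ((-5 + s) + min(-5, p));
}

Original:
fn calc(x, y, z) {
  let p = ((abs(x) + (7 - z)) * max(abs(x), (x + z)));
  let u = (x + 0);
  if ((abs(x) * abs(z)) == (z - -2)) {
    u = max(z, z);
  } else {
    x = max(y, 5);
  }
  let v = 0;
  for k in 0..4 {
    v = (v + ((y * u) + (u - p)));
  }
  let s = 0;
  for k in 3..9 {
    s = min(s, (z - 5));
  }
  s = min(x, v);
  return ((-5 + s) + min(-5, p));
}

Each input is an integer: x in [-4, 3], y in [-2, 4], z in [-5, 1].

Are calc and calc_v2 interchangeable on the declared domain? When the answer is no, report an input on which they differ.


Side by side, the visible changes include: arithmetic usage differs.
Tracing x=3, y=-2, z=1: calc: p := 36 | u := 3 | ((abs(x) * abs(z)) == (z - -2)): true | u := 1 | v := 0 | iter k=0: | v := -37 | iter k=1: | v := -74 | iter k=2: | v := -111 | iter k=3: | v := -148 | s := 0 | iter k=3: | s := -4 | iter k=4: | s := -4 | iter k=5: | s := -4 | iter k=6: | s := -4 | iter k=7: | s := -4 | iter k=8: | s := -4 | s := -148 | result -158 | calc_v2: p := 36 | u := 3 | ((abs(x) * abs(z)) == (z - -2)): true | u := 1 | v := 0 | iter k=0: | v := -37 | iter k=1: | v := -74 | iter k=2: | v := -111 | iter k=3: | v := -148 | s := 0 | iter k=3: | s := -4 | iter k=4: | s := -4 | iter k=5: | s := -4 | iter k=6: | s := -4 | iter k=7: | s := -4 | iter k=8: | s := -4 | s := -148 | result -158 — matching result -158.
Every one of the 392 inputs gives matching results.
verdict: equivalent


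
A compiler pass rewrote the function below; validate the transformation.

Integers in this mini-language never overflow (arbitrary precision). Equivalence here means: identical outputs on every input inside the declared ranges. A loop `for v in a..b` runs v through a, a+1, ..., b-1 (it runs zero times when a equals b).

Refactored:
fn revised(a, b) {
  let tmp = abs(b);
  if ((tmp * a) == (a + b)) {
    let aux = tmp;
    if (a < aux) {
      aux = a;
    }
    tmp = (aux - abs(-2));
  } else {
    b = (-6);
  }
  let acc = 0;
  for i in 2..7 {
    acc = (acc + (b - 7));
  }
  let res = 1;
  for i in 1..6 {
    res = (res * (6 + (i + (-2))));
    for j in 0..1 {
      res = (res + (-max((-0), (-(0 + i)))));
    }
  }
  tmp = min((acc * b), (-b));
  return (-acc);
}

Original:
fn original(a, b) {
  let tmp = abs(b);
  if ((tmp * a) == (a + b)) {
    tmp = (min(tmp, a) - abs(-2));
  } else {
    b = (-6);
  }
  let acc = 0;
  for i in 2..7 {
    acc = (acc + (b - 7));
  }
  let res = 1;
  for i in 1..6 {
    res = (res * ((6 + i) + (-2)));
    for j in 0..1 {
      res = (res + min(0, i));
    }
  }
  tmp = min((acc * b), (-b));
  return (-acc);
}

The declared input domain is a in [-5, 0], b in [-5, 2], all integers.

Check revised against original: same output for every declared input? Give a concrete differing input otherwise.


Comparing the listings, the differences include: statement counts differ; also min/max/abs usage differs; also branching structure differs; also constant usage differs; also local variable names differ; also arithmetic usage differs; also comparison usage differs.
One worked example (a=-2, b=-5) — original: tmp := 5 | ((tmp * a) == (a + b)): false | b := -6 | acc := 0 | iter i=2: | acc := -13 | iter i=3: | acc := -26 | iter i=4: | acc := -39 | iter i=5: | acc := -52 | iter i=6: | acc := -65 | res := 1 | iter i=1: | res := 5 | iter j=0: | res := 5 | iter i=2: | res := 30 | iter j=0: | res := 30 | iter i=3: | res := 210 | iter j=0: | res := 210 | iter i=4: | res := 1680 | iter j=0: | res := 1680 | iter i=5: | res := 15120 | iter j=0: | res := 15120 | tmp := 6 | result 65; revised: tmp := 5 | ((tmp * a) == (a + b)): false | b := -6 | acc := 0 | iter i=2: | acc := -13 | iter i=3: | acc := -26 | iter i=4: | acc := -39 | iter i=5: | acc := -52 | iter i=6: | acc := -65 | res := 1 | iter i=1: | res := 5 | iter j=0: | res := 5 | iter i=2: | res := 30 | iter j=0: | res := 30 | iter i=3: | res := 210 | iter j=0: | res := 210 | iter i=4: | res := 1680 | iter j=0: | res := 1680 | iter i=5: | res := 15120 | iter j=0: | res := 15120 | tmp := 6 | result 65; agreement on 65.
Every one of the 48 inputs gives matching results.
verdict: equivalent


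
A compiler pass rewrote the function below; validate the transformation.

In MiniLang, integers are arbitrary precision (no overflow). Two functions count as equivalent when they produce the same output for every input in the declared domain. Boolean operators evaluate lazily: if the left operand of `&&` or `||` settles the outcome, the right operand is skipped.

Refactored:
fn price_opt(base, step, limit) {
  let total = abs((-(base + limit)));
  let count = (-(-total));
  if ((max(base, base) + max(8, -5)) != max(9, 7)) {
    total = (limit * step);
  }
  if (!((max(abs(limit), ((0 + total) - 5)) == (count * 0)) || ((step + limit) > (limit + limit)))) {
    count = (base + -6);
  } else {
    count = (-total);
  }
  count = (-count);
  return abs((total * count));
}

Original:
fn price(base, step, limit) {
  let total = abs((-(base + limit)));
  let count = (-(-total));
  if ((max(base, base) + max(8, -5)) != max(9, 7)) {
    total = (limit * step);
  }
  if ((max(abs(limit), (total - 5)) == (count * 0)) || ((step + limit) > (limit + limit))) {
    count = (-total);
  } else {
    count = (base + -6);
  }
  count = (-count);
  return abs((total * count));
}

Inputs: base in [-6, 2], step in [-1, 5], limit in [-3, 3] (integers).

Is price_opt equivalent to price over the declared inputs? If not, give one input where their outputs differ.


Side by side, the visible changes include: constant usage differs; boolean connective usage differs; arithmetic usage differs.
Tracing base=-4, step=2, limit=2: price: total = 2; count = 2; ((max(base, base) + max(8, -5)) != max(9, 7)) -> true; total = 4; ((max(abs(limit), (total - 5)) == (count * 0)) || ((step + limit) > (limit + limit))) -> false; count = -10; count = 10; return 40 | price_opt: total = 2; count = 2; ((max(base, base) + max(8, -5)) != max(9, 7)) -> true; total = 4; (!((max(abs(limit), ((0 + total) - 5)) == (count * 0)) || ((step + limit) > (limit + limit)))) -> true; count = -10; count = 10; return 40 — matching result 40.
An exhaustive pass over the 441 declared inputs shows identical outputs.
verdict: equivalent


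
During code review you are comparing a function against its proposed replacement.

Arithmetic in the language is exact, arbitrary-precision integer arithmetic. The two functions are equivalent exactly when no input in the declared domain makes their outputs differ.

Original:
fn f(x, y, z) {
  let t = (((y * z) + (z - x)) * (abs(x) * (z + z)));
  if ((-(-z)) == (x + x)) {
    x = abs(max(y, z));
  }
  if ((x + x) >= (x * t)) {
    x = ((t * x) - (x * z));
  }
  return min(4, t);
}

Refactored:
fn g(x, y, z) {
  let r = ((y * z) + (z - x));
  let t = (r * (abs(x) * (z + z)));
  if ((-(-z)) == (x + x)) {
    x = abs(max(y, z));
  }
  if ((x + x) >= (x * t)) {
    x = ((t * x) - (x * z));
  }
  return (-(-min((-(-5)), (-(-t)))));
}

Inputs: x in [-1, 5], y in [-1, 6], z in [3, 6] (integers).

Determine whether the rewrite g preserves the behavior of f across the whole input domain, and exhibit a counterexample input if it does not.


Not equivalent: x=-1, y=-1, z=3 separates them (4 vs 5).
f: t=6, then ((-(-z)) == (x + x)) is false, then ((x + x) >= (x * t)) is true, then x=-3, then returns 4
g: r=1, then t=6, then ((-(-z)) == (x + x)) is false, then ((x + x) >= (x * t)) is true, then x=-3, then returns 5
verdict: not equivalent; witness: x=-1, y=-1, z=3


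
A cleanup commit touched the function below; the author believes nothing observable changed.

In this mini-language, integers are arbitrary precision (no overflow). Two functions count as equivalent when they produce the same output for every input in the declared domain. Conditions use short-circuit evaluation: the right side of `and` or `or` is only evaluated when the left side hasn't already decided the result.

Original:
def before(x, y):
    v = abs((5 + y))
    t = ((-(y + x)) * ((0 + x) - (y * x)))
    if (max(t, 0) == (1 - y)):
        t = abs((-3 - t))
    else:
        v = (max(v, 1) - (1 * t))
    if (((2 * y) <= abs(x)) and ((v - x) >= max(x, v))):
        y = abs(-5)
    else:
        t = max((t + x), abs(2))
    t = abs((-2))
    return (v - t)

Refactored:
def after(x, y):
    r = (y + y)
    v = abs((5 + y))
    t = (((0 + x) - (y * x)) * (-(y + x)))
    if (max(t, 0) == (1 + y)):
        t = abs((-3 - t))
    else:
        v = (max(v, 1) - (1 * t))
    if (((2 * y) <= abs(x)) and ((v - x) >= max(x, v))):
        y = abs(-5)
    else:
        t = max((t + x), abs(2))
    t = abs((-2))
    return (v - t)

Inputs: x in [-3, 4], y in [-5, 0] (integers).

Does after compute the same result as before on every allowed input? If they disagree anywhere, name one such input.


Not equivalent: x=-3, y=-1 separates them (26 vs 2).
before: v := 4 | t := -24 | (max(t, 0) == (1 - y)): false | v := 28 | (((2 * y) <= abs(x)) and ((v - x) >= max(x, v))): true | y := 5 | t := 2 | result 26
after: r := -2 | v := 4 | t := -24 | (max(t, 0) == (1 + y)): true | t := 21 | (((2 * y) <= abs(x)) and ((v - x) >= max(x, v))): true | y := 5 | t := 2 | result 2
verdict: not equivalent; witness: x=-3, y=-1


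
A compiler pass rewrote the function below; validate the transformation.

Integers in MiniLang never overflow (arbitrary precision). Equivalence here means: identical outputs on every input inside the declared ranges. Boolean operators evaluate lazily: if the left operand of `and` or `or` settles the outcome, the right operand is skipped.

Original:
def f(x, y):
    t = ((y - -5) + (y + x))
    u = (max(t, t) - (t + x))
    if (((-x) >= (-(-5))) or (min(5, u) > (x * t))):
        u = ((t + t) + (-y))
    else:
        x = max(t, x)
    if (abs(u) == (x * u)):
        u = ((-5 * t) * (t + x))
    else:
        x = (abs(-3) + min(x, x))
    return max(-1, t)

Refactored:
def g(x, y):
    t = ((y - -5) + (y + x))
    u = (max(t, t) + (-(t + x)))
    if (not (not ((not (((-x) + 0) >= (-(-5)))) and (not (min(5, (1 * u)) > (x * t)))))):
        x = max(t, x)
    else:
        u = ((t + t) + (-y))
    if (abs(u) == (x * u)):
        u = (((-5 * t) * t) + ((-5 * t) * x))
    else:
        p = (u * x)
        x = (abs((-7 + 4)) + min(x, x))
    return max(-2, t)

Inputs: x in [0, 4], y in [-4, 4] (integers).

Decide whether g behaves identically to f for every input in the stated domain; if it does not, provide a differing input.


Try x=0, y=-4.
f: t=-3, then u=0, then (((-x) >= (-(-5))) or (min(5, u) > (x * t))) is false, then x=0, then (abs(u) == (x * u)) is true, then u=-45, then returns -1
g: t=-3, then u=0, then (not (not ((not (((-x) + 0) >= (-(-5)))) and (not (min(5, (1 * u)) > (x * t)))))) is true, then x=0, then (abs(u) == (x * u)) is true, then u=-45, then returns -2
-1 and -2 differ, so these are not the same function on this domain.
verdict: not equivalent; witness: x=0, y=-4


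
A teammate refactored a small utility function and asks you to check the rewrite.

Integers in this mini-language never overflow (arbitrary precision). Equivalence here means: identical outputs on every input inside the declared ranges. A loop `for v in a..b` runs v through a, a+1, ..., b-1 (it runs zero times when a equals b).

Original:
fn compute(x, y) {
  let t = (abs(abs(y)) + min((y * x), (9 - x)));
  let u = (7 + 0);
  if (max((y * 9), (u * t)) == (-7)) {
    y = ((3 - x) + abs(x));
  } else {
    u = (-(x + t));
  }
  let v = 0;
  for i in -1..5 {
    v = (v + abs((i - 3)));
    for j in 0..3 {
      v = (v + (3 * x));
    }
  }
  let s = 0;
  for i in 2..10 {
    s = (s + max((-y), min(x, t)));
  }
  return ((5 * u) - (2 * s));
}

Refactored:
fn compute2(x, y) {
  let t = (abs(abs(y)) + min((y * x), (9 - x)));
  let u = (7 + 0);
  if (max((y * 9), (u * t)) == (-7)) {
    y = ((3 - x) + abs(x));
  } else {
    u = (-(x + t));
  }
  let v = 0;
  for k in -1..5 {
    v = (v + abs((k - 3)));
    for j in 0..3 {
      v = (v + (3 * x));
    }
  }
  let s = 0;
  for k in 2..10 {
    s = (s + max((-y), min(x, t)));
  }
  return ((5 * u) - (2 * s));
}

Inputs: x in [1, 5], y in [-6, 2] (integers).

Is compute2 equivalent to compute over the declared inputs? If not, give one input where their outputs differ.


Changes here: local variable names differ; the full 45-point sweep finds no disagreement.
verdict: equivalent


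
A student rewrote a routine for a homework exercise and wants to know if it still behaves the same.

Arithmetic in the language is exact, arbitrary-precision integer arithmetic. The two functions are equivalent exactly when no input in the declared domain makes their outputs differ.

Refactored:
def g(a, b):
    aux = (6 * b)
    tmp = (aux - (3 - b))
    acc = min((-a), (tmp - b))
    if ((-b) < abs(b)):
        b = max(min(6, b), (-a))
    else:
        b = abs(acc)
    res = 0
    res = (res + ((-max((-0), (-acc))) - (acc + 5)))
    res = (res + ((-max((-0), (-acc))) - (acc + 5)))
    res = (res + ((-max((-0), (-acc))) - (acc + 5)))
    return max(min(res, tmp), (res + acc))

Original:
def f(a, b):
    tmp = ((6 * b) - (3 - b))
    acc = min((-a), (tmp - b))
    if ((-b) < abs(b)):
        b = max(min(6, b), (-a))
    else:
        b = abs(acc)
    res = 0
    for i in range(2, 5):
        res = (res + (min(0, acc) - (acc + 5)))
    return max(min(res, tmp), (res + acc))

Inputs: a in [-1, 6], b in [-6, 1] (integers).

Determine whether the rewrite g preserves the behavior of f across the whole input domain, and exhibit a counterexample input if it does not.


Behavior is preserved: although local variable names differ; and constant usage differs; and min/max/abs usage differs; and statement counts differ; and arithmetic usage differs; and loop structure differs, the outputs never diverge.
Tracing a=2, b=-2: f: tmp=-17, then acc=-15, then ((-b) < abs(b)) is false, then b=15, then res=0, then (i=2), then res=-5, then (i=3), then res=-10, then (i=4), then res=-15, then returns -17 | g: aux=-12, then tmp=-17, then acc=-15, then ((-b) < abs(b)) is false, then b=15, then res=0, then res=-5, then res=-10, then res=-15, then returns -17 — matching result -17.
An exhaustive pass over the 64 declared inputs shows identical outputs.
verdict: equivalent


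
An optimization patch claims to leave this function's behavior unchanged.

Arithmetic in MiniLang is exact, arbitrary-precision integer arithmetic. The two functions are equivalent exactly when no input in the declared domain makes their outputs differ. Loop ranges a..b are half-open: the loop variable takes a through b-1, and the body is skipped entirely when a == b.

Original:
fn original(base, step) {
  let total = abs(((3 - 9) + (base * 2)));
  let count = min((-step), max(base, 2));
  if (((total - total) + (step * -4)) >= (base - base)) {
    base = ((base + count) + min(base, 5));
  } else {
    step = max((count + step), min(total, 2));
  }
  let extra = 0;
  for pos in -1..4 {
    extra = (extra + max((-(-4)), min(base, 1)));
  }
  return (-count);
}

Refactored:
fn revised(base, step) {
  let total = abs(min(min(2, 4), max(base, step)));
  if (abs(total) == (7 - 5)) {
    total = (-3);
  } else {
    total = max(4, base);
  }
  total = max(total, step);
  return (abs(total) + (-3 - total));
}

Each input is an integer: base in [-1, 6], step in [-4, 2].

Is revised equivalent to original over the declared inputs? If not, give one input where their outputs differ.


Try base=-1, step=-4.
original: total=8, then count=2, then (((total - total) + (step * -4)) >= (base - base)) is true, then base=0, then extra=0, then (pos=-1), then extra=4, then (pos=0), then extra=8, then (pos=1), then extra=12, then (pos=2), then extra=16, then (pos=3), then extra=20, then returns -2
revised: total=1, then (abs(total) == (7 - 5)) is false, then total=4, then total=4, then returns -3
-2 != -3, so the rewrite changes behavior.
verdict: not equivalent; witness: base=-1, step=-4


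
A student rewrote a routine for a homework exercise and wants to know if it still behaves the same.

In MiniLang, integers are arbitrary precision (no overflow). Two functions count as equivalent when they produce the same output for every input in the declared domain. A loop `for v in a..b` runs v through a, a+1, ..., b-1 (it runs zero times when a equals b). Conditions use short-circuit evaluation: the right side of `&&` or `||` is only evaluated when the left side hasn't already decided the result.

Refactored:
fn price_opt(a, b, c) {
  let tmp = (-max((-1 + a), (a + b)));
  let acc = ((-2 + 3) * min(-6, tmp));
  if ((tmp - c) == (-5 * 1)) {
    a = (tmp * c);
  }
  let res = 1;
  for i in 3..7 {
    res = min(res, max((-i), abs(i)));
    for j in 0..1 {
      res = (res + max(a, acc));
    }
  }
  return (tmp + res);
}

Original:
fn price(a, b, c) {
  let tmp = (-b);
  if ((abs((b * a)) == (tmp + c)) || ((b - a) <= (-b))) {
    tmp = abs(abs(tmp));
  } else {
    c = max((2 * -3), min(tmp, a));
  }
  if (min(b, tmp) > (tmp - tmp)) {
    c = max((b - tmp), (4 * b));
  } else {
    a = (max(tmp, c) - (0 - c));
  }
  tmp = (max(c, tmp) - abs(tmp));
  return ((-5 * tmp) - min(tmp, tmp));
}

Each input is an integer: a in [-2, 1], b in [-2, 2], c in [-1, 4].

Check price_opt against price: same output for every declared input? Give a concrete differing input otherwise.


Run the pair on a=-2, b=-2, c=-1.
price: tmp becomes 2; next ((abs((b * a)) == (tmp + c)) || ((b - a) <= (-b))) evaluates to true; next tmp becomes 2; next (min(b, tmp) > (tmp - tmp)) evaluates to false; next a becomes 1; next tmp becomes 0; next final value 0
price_opt: tmp becomes 3; next acc becomes -6; next ((tmp - c) == (-5 * 1)) evaluates to false; next res becomes 1; next at i=3:; next res becomes 1; next at j=0:; next res becomes -1; next at i=4:; next res becomes -1; next at j=0:; next res becomes -3; next at i=5:; next res becomes -3; next at j=0:; next res becomes -5; next at i=6:; next res becomes -5; next at j=0:; next res becomes -7; next final value -4
0 and -4 differ, so these are not the same function on this domain.
verdict: not equivalent; witness: a=-2, b=-2, c=-1


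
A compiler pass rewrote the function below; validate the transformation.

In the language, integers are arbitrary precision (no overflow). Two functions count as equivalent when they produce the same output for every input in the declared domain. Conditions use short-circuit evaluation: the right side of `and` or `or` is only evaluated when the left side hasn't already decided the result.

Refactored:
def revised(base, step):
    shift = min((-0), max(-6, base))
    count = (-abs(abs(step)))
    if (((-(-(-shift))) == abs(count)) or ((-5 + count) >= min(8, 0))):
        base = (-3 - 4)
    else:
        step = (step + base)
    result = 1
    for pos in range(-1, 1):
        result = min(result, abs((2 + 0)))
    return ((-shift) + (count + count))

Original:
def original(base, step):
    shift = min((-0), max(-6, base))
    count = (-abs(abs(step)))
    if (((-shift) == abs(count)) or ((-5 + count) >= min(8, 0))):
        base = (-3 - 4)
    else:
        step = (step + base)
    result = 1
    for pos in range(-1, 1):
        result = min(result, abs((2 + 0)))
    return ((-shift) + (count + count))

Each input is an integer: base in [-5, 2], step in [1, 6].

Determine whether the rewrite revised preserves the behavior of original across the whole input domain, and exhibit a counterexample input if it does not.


Comparing the listings, the differences include: same computation, different form.
Spot check at base=2, step=2 — original: shift := 0 | count := -2 | (((-shift) == abs(count)) or ((-5 + count) >= min(8, 0))): false | step := 4 | result := 1 | iter pos=-1: | result := 1 | iter pos=0: | result := 1 | result -4. revised: shift := 0 | count := -2 | (((-(-(-shift))) == abs(count)) or ((-5 + count) >= min(8, 0))): false | step := 4 | result := 1 | iter pos=-1: | result := 1 | iter pos=0: | result := 1 | result -4. Both give -4.
Across all 48 domain points the two functions coincide.
verdict: equivalent


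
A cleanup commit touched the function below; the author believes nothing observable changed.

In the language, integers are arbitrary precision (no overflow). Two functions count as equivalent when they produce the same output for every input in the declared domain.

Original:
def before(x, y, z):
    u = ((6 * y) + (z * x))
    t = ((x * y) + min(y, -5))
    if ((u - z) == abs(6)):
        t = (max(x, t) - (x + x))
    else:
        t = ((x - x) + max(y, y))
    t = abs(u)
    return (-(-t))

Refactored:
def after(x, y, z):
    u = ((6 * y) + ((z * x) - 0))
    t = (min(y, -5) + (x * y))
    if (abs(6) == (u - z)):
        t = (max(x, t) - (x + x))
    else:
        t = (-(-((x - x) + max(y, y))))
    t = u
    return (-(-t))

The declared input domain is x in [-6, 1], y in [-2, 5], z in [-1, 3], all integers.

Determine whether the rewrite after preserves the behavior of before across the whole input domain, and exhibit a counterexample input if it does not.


On input x=-6, y=-2, z=-1, before returns 6 while after returns -6.
verdict: not equivalent; witness: x=-6, y=-2, z=-1


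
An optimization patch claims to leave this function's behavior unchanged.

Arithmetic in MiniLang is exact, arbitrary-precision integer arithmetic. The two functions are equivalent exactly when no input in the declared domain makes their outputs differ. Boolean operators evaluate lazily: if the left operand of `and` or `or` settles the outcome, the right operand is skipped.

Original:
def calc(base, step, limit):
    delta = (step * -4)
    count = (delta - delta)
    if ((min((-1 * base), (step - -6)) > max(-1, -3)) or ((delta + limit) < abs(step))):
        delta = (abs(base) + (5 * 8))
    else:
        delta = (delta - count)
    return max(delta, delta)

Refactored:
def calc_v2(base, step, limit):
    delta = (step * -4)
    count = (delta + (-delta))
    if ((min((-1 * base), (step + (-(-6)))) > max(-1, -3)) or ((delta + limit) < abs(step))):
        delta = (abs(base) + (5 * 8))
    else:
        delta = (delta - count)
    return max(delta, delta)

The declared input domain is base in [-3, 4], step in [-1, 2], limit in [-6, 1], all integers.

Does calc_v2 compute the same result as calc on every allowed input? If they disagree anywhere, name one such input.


This is a faithful refactor — arithmetic usage differs, but the computed results match everywhere.
Tracing base=-3, step=-1, limit=-1: calc: delta = 4; count = 0; ((min((-1 * base), (step - -6)) > max(-1, -3)) or ((delta + limit) < abs(step))) -> true; delta = 43; return 43 | calc_v2: delta = 4; count = 0; ((min((-1 * base), (step + (-(-6)))) > max(-1, -3)) or ((delta + limit) < abs(step))) -> true; delta = 43; return 43 — matching result 43.
Sweeping the whole domain (256 inputs) finds no disagreement.
verdict: equivalent


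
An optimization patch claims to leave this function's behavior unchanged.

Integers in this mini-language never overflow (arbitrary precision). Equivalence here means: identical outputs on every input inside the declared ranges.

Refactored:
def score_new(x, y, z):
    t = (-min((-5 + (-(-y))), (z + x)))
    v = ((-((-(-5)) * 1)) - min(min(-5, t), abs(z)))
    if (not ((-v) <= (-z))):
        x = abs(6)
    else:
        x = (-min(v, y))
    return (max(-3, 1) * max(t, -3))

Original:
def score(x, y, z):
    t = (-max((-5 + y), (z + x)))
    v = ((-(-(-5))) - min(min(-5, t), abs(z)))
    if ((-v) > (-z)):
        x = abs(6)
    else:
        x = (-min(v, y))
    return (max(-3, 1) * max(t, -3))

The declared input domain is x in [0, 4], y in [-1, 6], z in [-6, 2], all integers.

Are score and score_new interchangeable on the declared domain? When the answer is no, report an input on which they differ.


x=0, y=-1, z=-5 yields 5 from score but 6 from score_new.
verdict: not equivalent; witness: x=0, y=-1, z=-5


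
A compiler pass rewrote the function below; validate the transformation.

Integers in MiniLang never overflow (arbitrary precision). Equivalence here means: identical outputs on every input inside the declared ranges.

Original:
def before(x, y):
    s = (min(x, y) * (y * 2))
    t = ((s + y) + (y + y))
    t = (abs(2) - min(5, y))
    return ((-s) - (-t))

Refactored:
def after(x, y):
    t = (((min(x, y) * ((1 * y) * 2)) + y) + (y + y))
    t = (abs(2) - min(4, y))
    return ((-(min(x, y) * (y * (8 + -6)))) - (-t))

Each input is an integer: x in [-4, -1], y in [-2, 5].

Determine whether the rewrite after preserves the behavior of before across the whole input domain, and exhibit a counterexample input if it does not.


Try x=-4, y=5.
before: s = -40; t = -25; t = -3; return 37
after: t = -25; t = -2; return 38
37 != 38, so the rewrite changes behavior.
verdict: not equivalent; witness: x=-4, y=5
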